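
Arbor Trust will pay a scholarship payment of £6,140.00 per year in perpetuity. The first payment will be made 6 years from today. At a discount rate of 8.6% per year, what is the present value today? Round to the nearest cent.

Value at end of year 5: C / r = £6,140.00 / 0.086 = £71,395.3488
Discount to today: PV = £71,395.3488 / (1 + 0.086)^5 = £71,395.3488 / 1.510599 = £47,262.95

£47262.95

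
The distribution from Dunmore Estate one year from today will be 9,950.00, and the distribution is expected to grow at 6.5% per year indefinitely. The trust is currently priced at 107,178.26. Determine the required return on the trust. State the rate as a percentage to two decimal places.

15.78%

P = D₁/(r − g) ⇒ r = D₁/P + g = 9,950.0000/107,178.26 + 0.065 = 0.092836 + 0.065 = 0.157836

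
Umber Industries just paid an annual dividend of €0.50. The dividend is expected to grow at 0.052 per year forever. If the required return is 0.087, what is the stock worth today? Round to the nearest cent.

D₁ = D₀ × (1 + g) = €0.50 × 1.052 = €0.5260
Growing perpetuity: P = D₁ / (r − g) = €0.5260 / (0.087 − 0.052) = €15.03

€15.03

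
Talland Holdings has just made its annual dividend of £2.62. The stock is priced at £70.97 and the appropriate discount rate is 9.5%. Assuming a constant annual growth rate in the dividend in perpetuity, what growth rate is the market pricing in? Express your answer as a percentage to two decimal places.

P = D₀(1+g)/(r−g) ⇒ P(r−g) = D₀(1+g) ⇒ g(P+D₀) = P·r − D₀
g = (P·r − D₀)/(P + D₀) = (£70.97×0.095 − £2.62) / (£70.97 + £2.62) = 0.056015

5.60%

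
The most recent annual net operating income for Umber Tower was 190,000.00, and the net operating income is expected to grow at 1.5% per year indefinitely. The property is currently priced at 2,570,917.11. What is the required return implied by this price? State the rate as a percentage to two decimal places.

9.00%

D₁ = 190,000.00 × 1.015 = 192,850.0000
P = D₁/(r − g) ⇒ r = D₁/P + g = 192,850.0000/2,570,917.11 + 0.015 = 0.075012 + 0.015 = 0.090012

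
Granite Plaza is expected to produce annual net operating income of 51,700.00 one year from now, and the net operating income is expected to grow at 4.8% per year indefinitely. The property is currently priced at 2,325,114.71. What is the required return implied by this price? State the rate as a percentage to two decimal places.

P = D₁/(r − g) ⇒ r = D₁/P + g = 51,700.0000/2,325,114.71 + 0.048 = 0.022235 + 0.048 = 0.070235

7.02%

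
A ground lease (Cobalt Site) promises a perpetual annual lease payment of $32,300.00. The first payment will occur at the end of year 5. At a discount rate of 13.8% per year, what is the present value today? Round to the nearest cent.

Value at end of year 4: C / r = $32,300.00 / 0.138 = $234,057.9710
Discount to today: PV = $234,057.9710 / (1 + 0.138)^4 = $234,057.9710 / 1.677139 = $139,557.89

$139557.89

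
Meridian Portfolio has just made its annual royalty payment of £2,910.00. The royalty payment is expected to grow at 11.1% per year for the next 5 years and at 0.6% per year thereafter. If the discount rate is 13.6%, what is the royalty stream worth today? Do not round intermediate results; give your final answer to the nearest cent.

£33764.85

D_1 = 3233.01000
D_2 = 3591.87411
D_3 = 3990.57214
D_4 = 4433.52564
D_5 = 4925.64699
Terminal value at year 5: TV = D_5×(1+g_2)/(r−g_2) = 4955.20087/0.13 = 38116.92978
P_0 = D_1/(1+r)^1 + D_2/(1+r)^2 + D_3/(1+r)^3 + D_4/(1+r)^4 + D_5/(1+r)^5 + TV/(1+r)^5
    = 2845.95951 + 2783.32836 + 2722.07553 + 2662.17070 + 2603.58420 + 20147.73617 = 33764.85446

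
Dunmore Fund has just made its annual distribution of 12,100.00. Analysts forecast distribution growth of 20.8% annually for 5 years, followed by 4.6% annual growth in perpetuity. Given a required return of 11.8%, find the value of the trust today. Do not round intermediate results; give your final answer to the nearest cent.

D_1 = 14616.80000
D_2 = 17657.09440
D_3 = 21329.77004
D_4 = 25766.36220
D_5 = 31125.76554
Terminal value at year 5: TV = D_5×(1+g_2)/(r−g_2) = 32557.55076/0.072 = 452188.20494
P_0 = D_1/(1+r)^1 + D_2/(1+r)^2 + D_3/(1+r)^3 + D_4/(1+r)^4 + D_5/(1+r)^5 + TV/(1+r)^5
    = 13074.06082 + 14126.53441 + 15263.73307 + 16492.47723 + 17820.13640 + 258886.98163 = 335663.92357

335663.92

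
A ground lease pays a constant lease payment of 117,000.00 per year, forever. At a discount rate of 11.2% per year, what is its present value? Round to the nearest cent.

Level perpetuity: PV = C / r = 117,000.00 / 0.112 = 1,044,642.86

1044642.86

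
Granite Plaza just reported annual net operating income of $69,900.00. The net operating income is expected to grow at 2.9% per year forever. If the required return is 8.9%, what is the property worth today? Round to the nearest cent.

$1198785.00

D₁ = D₀ × (1 + g) = $69,900.00 × 1.029 = $71,927.1000
Growing perpetuity: P = D₁ / (r − g) = $71,927.1000 / (0.089 − 0.029) = $1,198,785.00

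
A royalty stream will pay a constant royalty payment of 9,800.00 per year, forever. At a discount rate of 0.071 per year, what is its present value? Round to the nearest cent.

Level perpetuity: PV = C / r = 9,800.00 / 0.071 = 138,028.17

138028.17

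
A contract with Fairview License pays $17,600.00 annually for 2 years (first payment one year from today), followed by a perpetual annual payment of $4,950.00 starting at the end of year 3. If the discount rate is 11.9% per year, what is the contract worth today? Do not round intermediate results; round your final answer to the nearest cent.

PV of 2-year annuity: $17,600.00 × [1 − (1+0.119)^−2] / 0.119 = 29784.02937
Perpetuity value at year 2: $4,950.00 / 0.119 = 41596.63866
PV of perpetuity: 41596.63866 / (1+0.119)^2 = 33219.88040
Total PV = 29784.02937 + 33219.88040 = 63003.90977

$63003.91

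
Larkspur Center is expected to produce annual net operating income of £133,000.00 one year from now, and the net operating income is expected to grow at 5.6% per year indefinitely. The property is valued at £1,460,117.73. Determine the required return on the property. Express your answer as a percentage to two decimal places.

14.71%

P = D₁/(r − g) ⇒ r = D₁/P + g = £133,000.0000/£1,460,117.73 + 0.056 = 0.091089 + 0.056 = 0.147089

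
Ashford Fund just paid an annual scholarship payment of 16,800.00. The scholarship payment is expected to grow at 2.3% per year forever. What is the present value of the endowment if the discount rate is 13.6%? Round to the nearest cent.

152092.04

D₁ = D₀ × (1 + g) = 16,800.00 × 1.023 = 17,186.4000
Growing perpetuity: P = D₁ / (r − g) = 17,186.4000 / (0.136 − 0.023) = 152,092.04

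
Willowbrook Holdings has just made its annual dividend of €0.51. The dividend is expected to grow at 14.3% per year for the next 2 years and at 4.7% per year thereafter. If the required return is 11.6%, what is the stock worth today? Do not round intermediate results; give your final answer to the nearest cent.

€9.17

D_1 = 0.58293
D_2 = 0.66629
Terminal value at year 2: TV = D_2×(1+g_2)/(r−g_2) = 0.69760/0.069 = 10.11021
P_0 = D_1/(1+r)^1 + D_2/(1+r)^2 + TV/(1+r)^2
    = 0.52234 + 0.53498 + 8.11768 = 9.17499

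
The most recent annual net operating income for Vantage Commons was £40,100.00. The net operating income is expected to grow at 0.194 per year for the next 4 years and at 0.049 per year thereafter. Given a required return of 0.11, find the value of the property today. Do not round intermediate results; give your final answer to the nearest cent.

D_1 = 47879.40000
D_2 = 57168.00360
D_3 = 68258.59630
D_4 = 81500.76398
Terminal value at year 4: TV = D_4×(1+g_2)/(r−g_2) = 85494.30142/0.061 = 1401545.92484
P_0 = D_1/(1+r)^1 + D_2/(1+r)^2 + D_3/(1+r)^3 + D_4/(1+r)^4 + TV/(1+r)^4
    = 43134.59459 + 46398.83419 + 49910.09731 + 53687.07765 + 923241.71238 = 1116372.31612

£1116372.32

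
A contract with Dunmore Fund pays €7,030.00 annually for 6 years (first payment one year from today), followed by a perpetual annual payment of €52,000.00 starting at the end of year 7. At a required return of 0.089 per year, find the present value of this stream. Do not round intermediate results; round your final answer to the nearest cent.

€381935.03

PV of 6-year annuity: €7,030.00 × [1 − (1+0.089)^−6] / 0.089 = 31630.25298
Perpetuity value at year 6: €52,000.00 / 0.089 = 584269.66292
PV of perpetuity: 584269.66292 / (1+0.089)^6 = 350304.77600
Total PV = 31630.25298 + 350304.77600 = 381935.02898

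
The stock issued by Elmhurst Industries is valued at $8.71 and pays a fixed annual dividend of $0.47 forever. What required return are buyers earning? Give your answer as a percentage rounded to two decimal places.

5.40%

P = C/r ⇒ r = C/P = $0.47/$8.71 = 0.053961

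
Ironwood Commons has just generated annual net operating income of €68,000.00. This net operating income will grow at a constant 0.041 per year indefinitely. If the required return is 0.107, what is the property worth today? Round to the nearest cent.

€1072545.45

D₁ = D₀ × (1 + g) = €68,000.00 × 1.041 = €70,788.0000
Growing perpetuity: P = D₁ / (r − g) = €70,788.0000 / (0.107 − 0.041) = €1,072,545.45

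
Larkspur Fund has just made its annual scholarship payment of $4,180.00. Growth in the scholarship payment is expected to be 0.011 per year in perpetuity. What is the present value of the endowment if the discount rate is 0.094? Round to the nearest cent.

D₁ = D₀ × (1 + g) = $4,180.00 × 1.011 = $4,225.9800
Growing perpetuity: P = D₁ / (r − g) = $4,225.9800 / (0.094 − 0.011) = $50,915.42

$50915.42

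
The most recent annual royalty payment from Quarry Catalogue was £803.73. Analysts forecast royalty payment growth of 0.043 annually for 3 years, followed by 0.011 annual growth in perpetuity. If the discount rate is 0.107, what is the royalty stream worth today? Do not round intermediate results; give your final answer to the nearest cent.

D_1 = 838.29039
D_2 = 874.33688
D_3 = 911.93336
Terminal value at year 3: TV = D_3×(1+g_2)/(r−g_2) = 921.96463/0.096 = 9603.79822
P_0 = D_1/(1+r)^1 + D_2/(1+r)^2 + D_3/(1+r)^3 + TV/(1+r)^3
    = 757.26322 + 713.48288 + 672.23364 + 7079.46052 = 9222.44026

£9222.44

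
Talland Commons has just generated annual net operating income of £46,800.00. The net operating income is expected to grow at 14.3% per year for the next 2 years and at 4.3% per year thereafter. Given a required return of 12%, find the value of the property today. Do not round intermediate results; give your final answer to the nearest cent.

D_1 = 53492.40000
D_2 = 61141.81320
Terminal value at year 2: TV = D_2×(1+g_2)/(r−g_2) = 63770.91117/0.077 = 828193.65153
P_0 = D_1/(1+r)^1 + D_2/(1+r)^2 + TV/(1+r)^2
    = 47761.07143 + 48741.87915 + 660230.90842 = 756733.85900

£756733.86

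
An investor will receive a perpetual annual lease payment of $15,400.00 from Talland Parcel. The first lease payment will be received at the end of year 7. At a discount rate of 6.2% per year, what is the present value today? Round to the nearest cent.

$173133.83

Value at end of year 6: C / r = $15,400.00 / 0.062 = $248,387.0968
Discount to today: PV = $248,387.0968 / (1 + 0.062)^6 = $248,387.0968 / 1.434654 = $173,133.83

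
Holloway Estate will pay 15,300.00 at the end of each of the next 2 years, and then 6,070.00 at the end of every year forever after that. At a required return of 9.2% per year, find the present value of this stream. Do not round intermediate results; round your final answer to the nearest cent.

PV of 2-year annuity: 15,300.00 × [1 − (1+0.092)^−2] / 0.092 = 26841.56503
Perpetuity value at year 2: 6,070.00 / 0.092 = 65978.26087
PV of perpetuity: 65978.26087 / (1+0.092)^2 = 55329.35239
Total PV = 26841.56503 + 55329.35239 = 82170.91742

82170.92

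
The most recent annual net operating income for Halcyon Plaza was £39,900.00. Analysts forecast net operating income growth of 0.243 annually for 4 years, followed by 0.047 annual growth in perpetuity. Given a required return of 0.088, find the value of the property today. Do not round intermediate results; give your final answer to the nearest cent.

D_1 = 49595.70000
D_2 = 61647.45510
D_3 = 76627.78669
D_4 = 95248.33885
Terminal value at year 4: TV = D_4×(1+g_2)/(r−g_2) = 99725.01078/0.041 = 2432317.33612
P_0 = D_1/(1+r)^1 + D_2/(1+r)^2 + D_3/(1+r)^3 + D_4/(1+r)^4 + TV/(1+r)^4
    = 45584.28309 + 52078.36754 + 59497.62026 + 67973.84374 + 1735819.86327 = 1960953.97790

£1960953.98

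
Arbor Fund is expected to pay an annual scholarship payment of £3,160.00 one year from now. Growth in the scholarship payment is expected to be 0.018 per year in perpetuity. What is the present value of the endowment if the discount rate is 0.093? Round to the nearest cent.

£42133.33

Growing perpetuity: P = D₁ / (r − g) = £3,160.0000 / (0.093 − 0.018) = £42,133.33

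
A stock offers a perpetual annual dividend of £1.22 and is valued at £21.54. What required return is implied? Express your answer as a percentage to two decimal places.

5.66%

P = C/r ⇒ r = C/P = £1.22/£21.54 = 0.056639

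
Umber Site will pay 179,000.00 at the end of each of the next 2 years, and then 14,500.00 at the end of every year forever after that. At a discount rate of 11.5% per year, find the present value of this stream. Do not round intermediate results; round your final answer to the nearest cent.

405937.75

PV of 2-year annuity: 179,000.00 × [1 − (1+0.115)^−2] / 0.115 = 304518.49022
Perpetuity value at year 2: 14,500.00 / 0.115 = 126086.95652
PV of perpetuity: 126086.95652 / (1+0.115)^2 = 101419.25759
Total PV = 304518.49022 + 101419.25759 = 405937.74781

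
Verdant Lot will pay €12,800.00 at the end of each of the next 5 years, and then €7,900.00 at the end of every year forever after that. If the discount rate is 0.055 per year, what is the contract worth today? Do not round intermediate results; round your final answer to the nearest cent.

€164560.76

PV of 5-year annuity: €12,800.00 × [1 − (1+0.055)^−5] / 0.055 = 54659.64129
Perpetuity value at year 5: €7,900.00 / 0.055 = 143636.36364
PV of perpetuity: 143636.36364 / (1+0.055)^5 = 109901.11628
Total PV = 54659.64129 + 109901.11628 = 164560.75757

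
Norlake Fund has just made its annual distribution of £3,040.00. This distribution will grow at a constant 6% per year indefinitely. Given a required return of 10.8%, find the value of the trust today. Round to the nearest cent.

£67133.33

D₁ = D₀ × (1 + g) = £3,040.00 × 1.06 = £3,222.4000
Growing perpetuity: P = D₁ / (r − g) = £3,222.4000 / (0.108 − 0.06) = £67,133.33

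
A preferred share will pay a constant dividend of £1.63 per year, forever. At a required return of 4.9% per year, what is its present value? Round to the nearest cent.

Level perpetuity: PV = C / r = £1.63 / 0.049 = £33.27

£33.27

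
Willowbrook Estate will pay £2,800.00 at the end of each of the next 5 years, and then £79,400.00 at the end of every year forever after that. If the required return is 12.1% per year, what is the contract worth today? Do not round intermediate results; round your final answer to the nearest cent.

PV of 5-year annuity: £2,800.00 × [1 − (1+0.121)^−5] / 0.121 = 10068.41885
Perpetuity value at year 5: £79,400.00 / 0.121 = 656198.34711
PV of perpetuity: 656198.34711 / (1+0.121)^5 = 370686.75551
Total PV = 10068.41885 + 370686.75551 = 380755.17436

£380755.17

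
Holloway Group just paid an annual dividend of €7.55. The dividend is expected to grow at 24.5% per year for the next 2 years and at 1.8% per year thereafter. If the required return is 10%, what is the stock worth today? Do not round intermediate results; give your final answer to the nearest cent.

D_1 = 9.39975
D_2 = 11.70269
Terminal value at year 2: TV = D_2×(1+g_2)/(r−g_2) = 11.91334/0.082 = 145.28460
P_0 = D_1/(1+r)^1 + D_2/(1+r)^2 + TV/(1+r)^2
    = 8.54523 + 9.67164 + 120.06992 = 138.28679

€138.29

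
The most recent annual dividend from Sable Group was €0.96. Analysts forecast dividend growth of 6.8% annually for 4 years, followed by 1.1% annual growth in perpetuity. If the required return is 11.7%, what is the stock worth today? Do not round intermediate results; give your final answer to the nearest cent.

€11.09

D_1 = 1.02528
D_2 = 1.09500
D_3 = 1.16946
D_4 = 1.24898
Terminal value at year 4: TV = D_4×(1+g_2)/(r−g_2) = 1.26272/0.106 = 11.91246
P_0 = D_1/(1+r)^1 + D_2/(1+r)^2 + D_3/(1+r)^3 + D_4/(1+r)^4 + TV/(1+r)^4
    = 0.91789 + 0.87762 + 0.83912 + 0.80231 + 7.65224 = 11.08919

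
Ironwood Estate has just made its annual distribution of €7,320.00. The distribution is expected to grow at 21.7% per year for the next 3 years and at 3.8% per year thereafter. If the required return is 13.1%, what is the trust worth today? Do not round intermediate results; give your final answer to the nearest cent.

€127263.15

D_1 = 8908.44000
D_2 = 10841.57148
D_3 = 13194.19249
Terminal value at year 3: TV = D_3×(1+g_2)/(r−g_2) = 13695.57181/0.093 = 147264.21297
P_0 = D_1/(1+r)^1 + D_2/(1+r)^2 + D_3/(1+r)^3 + TV/(1+r)^3
    = 7876.60477 + 8475.53317 + 9120.00342 + 101791.00586 = 127263.14722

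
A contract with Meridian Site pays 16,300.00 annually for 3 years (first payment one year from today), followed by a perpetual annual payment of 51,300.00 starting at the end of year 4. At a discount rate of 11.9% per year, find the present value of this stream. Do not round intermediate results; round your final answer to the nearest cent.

PV of 3-year annuity: 16,300.00 × [1 − (1+0.119)^−3] / 0.119 = 39217.22311
Perpetuity value at year 3: 51,300.00 / 0.119 = 431092.43697
PV of perpetuity: 431092.43697 / (1+0.119)^3 = 307666.45260
Total PV = 39217.22311 + 307666.45260 = 346883.67571

346883.68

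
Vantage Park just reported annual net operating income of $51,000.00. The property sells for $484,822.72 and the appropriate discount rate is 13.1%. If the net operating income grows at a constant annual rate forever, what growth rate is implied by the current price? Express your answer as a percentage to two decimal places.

P = D₀(1+g)/(r−g) ⇒ P(r−g) = D₀(1+g) ⇒ g(P+D₀) = P·r − D₀
g = (P·r − D₀)/(P + D₀) = ($484,822.72×0.131 − $51,000.00) / ($484,822.72 + $51,000.00) = 0.023351

2.34%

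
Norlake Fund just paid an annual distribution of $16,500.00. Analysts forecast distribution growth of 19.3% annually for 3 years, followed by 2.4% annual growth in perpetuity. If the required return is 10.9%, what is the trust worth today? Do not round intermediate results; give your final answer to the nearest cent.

$304836.87

D_1 = 19684.50000
D_2 = 23483.60850
D_3 = 28015.94494
Terminal value at year 3: TV = D_3×(1+g_2)/(r−g_2) = 28688.32762/0.085 = 337509.73669
P_0 = D_1/(1+r)^1 + D_2/(1+r)^2 + D_3/(1+r)^3 + TV/(1+r)^3
    = 17749.77457 + 19094.21196 + 20540.48230 + 247452.39851 = 304836.86734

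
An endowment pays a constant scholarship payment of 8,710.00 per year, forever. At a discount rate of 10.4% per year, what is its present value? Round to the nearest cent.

83750.00

Level perpetuity: PV = C / r = 8,710.00 / 0.104 = 83,750.00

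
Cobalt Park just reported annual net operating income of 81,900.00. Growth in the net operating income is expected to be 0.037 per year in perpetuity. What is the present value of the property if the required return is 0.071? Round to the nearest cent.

2497950.00

D₁ = D₀ × (1 + g) = 81,900.00 × 1.037 = 84,930.3000
Growing perpetuity: P = D₁ / (r − g) = 84,930.3000 / (0.071 − 0.037) = 2,497,950.00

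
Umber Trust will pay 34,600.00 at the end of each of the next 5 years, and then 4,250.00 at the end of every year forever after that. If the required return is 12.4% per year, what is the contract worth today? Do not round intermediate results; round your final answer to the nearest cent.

142603.65

PV of 5-year annuity: 34,600.00 × [1 − (1+0.124)^−5] / 0.124 = 123499.14758
Perpetuity value at year 5: 4,250.00 / 0.124 = 34274.19355
PV of perpetuity: 34274.19355 / (1+0.124)^5 = 19104.50056
Total PV = 123499.14758 + 19104.50056 = 142603.64815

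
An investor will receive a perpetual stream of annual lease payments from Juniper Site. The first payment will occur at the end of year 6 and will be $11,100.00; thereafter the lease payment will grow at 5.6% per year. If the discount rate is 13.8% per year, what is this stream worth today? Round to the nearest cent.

$70924.75

Value at end of year 5: C₁ / (r − g) = $11,100.00 / (0.138 − 0.056) = $135,365.8537
Discount to today: PV = $135,365.8537 / (1 + 0.138)^5 = $135,365.8537 / 1.908584 = $70,924.75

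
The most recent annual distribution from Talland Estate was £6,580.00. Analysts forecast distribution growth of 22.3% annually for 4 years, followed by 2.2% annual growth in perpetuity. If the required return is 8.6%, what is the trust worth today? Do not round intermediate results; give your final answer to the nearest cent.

D_1 = 8047.34000
D_2 = 9841.89682
D_3 = 12036.63981
D_4 = 14720.81049
Terminal value at year 4: TV = D_4×(1+g_2)/(r−g_2) = 15044.66832/0.064 = 235072.94249
P_0 = D_1/(1+r)^1 + D_2/(1+r)^2 + D_3/(1+r)^3 + D_4/(1+r)^4 + TV/(1+r)^4
    = 7410.07366 + 8344.86196 + 9397.57475 + 10583.08833 + 168998.69171 = 204734.29041

£204734.29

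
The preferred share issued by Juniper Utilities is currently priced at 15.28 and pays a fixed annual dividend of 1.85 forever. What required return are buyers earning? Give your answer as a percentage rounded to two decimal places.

12.11%

P = C/r ⇒ r = C/P = 1.85/15.28 = 0.121073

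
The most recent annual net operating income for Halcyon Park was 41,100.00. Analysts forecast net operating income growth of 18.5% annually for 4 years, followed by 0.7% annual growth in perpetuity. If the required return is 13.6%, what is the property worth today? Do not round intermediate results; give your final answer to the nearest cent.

D_1 = 48703.50000
D_2 = 57713.64750
D_3 = 68390.67229
D_4 = 81042.94666
Terminal value at year 4: TV = D_4×(1+g_2)/(r−g_2) = 81610.24729/0.129 = 632637.57587
P_0 = D_1/(1+r)^1 + D_2/(1+r)^2 + D_3/(1+r)^3 + D_4/(1+r)^4 + TV/(1+r)^4
    = 42872.79930 + 44722.06617 + 46651.09895 + 48663.33825 + 379875.82652 = 562785.12919

562785.13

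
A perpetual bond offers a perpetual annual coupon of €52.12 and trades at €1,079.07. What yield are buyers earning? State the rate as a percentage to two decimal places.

P = C/r ⇒ r = C/P = €52.12/€1,079.07 = 0.048301

4.83%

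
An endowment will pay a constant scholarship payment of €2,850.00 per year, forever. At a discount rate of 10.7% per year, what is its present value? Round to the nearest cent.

€26635.51

Level perpetuity: PV = C / r = €2,850.00 / 0.107 = €26,635.51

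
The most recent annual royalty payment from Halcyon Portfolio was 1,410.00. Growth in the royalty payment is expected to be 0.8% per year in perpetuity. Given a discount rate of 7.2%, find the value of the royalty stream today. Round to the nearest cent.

D₁ = D₀ × (1 + g) = 1,410.00 × 1.008 = 1,421.2800
Growing perpetuity: P = D₁ / (r − g) = 1,421.2800 / (0.072 − 0.008) = 22,207.50

22207.50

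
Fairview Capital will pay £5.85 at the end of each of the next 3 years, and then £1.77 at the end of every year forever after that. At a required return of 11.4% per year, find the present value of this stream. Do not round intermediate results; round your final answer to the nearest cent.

PV of 3-year annuity: £5.85 × [1 − (1+0.114)^−3] / 0.114 = 14.19686
Perpetuity value at year 3: £1.77 / 0.114 = 15.52632
PV of perpetuity: 15.52632 / (1+0.114)^3 = 11.23086
Total PV = 14.19686 + 11.23086 = 25.42772

£25.43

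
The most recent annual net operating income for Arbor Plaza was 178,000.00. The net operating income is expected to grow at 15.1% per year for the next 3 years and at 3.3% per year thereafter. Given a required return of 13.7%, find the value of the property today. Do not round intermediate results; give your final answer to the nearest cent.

D_1 = 204878.00000
D_2 = 235814.57800
D_3 = 271422.57928
Terminal value at year 3: TV = D_3×(1+g_2)/(r−g_2) = 280379.52439/0.104 = 2695956.96533
P_0 = D_1/(1+r)^1 + D_2/(1+r)^2 + D_3/(1+r)^3 + TV/(1+r)^3
    = 180191.73263 + 182410.45229 + 184656.49128 + 1834136.11053 = 2381394.78674

2381394.79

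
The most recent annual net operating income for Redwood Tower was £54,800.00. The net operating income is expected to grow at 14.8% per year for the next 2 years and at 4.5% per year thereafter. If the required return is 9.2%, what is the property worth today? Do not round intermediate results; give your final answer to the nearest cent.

£1464771.41

D_1 = 62910.40000
D_2 = 72221.13920
Terminal value at year 2: TV = D_2×(1+g_2)/(r−g_2) = 75471.09046/0.047 = 1605767.88221
P_0 = D_1/(1+r)^1 + D_2/(1+r)^2 + TV/(1+r)^2
    = 57610.25641 + 60564.62853 + 1346596.52804 = 1464771.41298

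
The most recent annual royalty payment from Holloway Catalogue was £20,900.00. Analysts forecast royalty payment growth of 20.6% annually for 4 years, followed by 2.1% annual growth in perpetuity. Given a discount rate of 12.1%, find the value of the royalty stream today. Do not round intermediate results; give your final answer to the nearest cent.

D_1 = 25205.40000
D_2 = 30397.71240
D_3 = 36659.64115
D_4 = 44211.52723
Terminal value at year 4: TV = D_4×(1+g_2)/(r−g_2) = 45139.96930/0.1 = 451399.69304
P_0 = D_1/(1+r)^1 + D_2/(1+r)^2 + D_3/(1+r)^3 + D_4/(1+r)^4 + TV/(1+r)^4
    = 22484.74576 + 24189.65512 + 26023.83950 + 27997.10119 + 285850.40313 = 386545.74470

£386545.74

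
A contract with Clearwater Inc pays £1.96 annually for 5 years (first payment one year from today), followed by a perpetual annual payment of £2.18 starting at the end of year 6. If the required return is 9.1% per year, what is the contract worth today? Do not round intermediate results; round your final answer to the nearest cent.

£23.10

PV of 5-year annuity: £1.96 × [1 − (1+0.091)^−5] / 0.091 = 7.60398
Perpetuity value at year 5: £2.18 / 0.091 = 23.95604
PV of perpetuity: 23.95604 / (1+0.091)^5 = 15.49856
Total PV = 7.60398 + 15.49856 = 23.10254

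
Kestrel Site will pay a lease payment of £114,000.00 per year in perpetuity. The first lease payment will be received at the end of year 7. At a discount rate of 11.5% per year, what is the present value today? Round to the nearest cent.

Value at end of year 6: C / r = £114,000.00 / 0.115 = £991,304.3478
Discount to today: PV = £991,304.3478 / (1 + 0.115)^6 = £991,304.3478 / 1.921539 = £515,890.83

£515890.83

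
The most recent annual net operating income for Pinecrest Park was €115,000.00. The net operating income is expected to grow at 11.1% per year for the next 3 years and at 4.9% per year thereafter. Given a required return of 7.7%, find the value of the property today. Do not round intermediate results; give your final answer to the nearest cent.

D_1 = 127765.00000
D_2 = 141946.91500
D_3 = 157703.02256
Terminal value at year 3: TV = D_3×(1+g_2)/(r−g_2) = 165430.47067/0.028 = 5908231.09538
P_0 = D_1/(1+r)^1 + D_2/(1+r)^2 + D_3/(1+r)^3 + TV/(1+r)^3
    = 118630.45497 + 122375.52040 + 126238.81445 + 4729447.01278 = 5096691.80260

€5096691.80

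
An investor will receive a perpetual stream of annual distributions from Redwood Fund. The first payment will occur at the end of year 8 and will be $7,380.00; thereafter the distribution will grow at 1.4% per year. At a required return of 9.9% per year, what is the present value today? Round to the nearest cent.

Value at end of year 7: C₁ / (r − g) = $7,380.00 / (0.099 − 0.014) = $86,823.5294
Discount to today: PV = $86,823.5294 / (1 + 0.099)^7 = $86,823.5294 / 1.936350 = $44,838.76

$44838.76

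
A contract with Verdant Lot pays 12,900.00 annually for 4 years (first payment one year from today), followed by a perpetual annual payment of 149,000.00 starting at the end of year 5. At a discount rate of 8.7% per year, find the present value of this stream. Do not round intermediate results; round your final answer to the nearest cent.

1268798.66

PV of 4-year annuity: 12,900.00 × [1 − (1+0.087)^−4] / 0.087 = 42069.07245
Perpetuity value at year 4: 149,000.00 / 0.087 = 1712643.67816
PV of perpetuity: 1712643.67816 / (1+0.087)^4 = 1226729.58551
Total PV = 42069.07245 + 1226729.58551 = 1268798.65796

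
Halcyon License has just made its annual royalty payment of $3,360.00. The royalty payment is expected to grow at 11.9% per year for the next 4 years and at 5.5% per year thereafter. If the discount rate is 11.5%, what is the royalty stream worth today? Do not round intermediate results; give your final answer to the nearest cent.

$73493.33

D_1 = 3759.84000
D_2 = 4207.26096
D_3 = 4707.92501
D_4 = 5268.16809
Terminal value at year 4: TV = D_4×(1+g_2)/(r−g_2) = 5557.91734/0.06 = 92631.95560
P_0 = D_1/(1+r)^1 + D_2/(1+r)^2 + D_3/(1+r)^3 + D_4/(1+r)^4 + TV/(1+r)^4
    = 3372.05381 + 3384.15087 + 3396.29132 + 3408.47532 + 59932.35774 = 73493.32906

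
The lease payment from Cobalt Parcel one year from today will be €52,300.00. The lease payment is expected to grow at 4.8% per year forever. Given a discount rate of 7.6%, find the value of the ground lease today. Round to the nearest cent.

€1867857.14

Growing perpetuity: P = D₁ / (r − g) = €52,300.0000 / (0.076 − 0.048) = €1,867,857.14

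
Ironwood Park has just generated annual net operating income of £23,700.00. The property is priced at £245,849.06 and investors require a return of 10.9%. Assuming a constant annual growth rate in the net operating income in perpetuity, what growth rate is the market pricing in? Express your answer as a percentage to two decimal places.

1.15%

P = D₀(1+g)/(r−g) ⇒ P(r−g) = D₀(1+g) ⇒ g(P+D₀) = P·r − D₀
g = (P·r − D₀)/(P + D₀) = (£245,849.06×0.109 − £23,700.00) / (£245,849.06 + £23,700.00) = 0.011492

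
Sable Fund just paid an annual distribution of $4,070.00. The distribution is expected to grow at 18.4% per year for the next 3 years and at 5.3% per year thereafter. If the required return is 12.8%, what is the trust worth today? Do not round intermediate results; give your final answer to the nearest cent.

$79545.90

D_1 = 4818.88000
D_2 = 5705.55392
D_3 = 6755.37584
Terminal value at year 3: TV = D_3×(1+g_2)/(r−g_2) = 7113.41076/0.075 = 94845.47681
P_0 = D_1/(1+r)^1 + D_2/(1+r)^2 + D_3/(1+r)^3 + TV/(1+r)^3
    = 4272.05674 + 4484.14466 + 4706.76177 + 66082.93527 = 79545.89844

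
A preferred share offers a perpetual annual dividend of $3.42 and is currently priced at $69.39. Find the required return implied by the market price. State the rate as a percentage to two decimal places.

P = C/r ⇒ r = C/P = $3.42/$69.39 = 0.049287

4.93%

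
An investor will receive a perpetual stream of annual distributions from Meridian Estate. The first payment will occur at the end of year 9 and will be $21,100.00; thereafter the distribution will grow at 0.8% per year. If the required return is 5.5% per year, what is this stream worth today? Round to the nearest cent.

Value at end of year 8: C₁ / (r − g) = $21,100.00 / (0.055 − 0.008) = $448,936.1702
Discount to today: PV = $448,936.1702 / (1 + 0.055)^8 = $448,936.1702 / 1.534687 = $292,526.30

$292526.30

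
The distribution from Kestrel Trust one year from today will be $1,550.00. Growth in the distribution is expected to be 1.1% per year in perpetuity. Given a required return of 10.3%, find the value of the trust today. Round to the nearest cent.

Growing perpetuity: P = D₁ / (r − g) = $1,550.0000 / (0.103 − 0.011) = $16,847.83

$16847.83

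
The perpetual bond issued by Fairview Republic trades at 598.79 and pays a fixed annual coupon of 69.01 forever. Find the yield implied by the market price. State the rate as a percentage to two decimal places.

11.52%

P = C/r ⇒ r = C/P = 69.01/598.79 = 0.115249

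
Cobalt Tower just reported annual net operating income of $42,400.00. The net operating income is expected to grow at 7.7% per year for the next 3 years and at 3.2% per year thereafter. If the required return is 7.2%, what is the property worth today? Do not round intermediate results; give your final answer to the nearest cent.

$1237688.48

D_1 = 45664.80000
D_2 = 49180.98960
D_3 = 52967.92580
Terminal value at year 3: TV = D_3×(1+g_2)/(r−g_2) = 54662.89942/0.04 = 1366572.48562
P_0 = D_1/(1+r)^1 + D_2/(1+r)^2 + D_3/(1+r)^3 + TV/(1+r)^3
    = 42597.76119 + 42796.44478 + 42996.05507 + 1109298.22068 = 1237688.48172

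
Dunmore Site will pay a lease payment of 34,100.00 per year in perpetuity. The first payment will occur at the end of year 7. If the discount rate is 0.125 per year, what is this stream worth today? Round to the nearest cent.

Value at end of year 6: C / r = 34,100.00 / 0.125 = 272,800.0000
Discount to today: PV = 272,800.0000 / (1 + 0.125)^6 = 272,800.0000 / 2.027287 = 134,564.11

134564.11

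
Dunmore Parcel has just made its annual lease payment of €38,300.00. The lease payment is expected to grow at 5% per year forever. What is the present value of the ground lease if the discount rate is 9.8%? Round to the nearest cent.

€837812.50

D₁ = D₀ × (1 + g) = €38,300.00 × 1.05 = €40,215.0000
Growing perpetuity: P = D₁ / (r − g) = €40,215.0000 / (0.098 − 0.05) = €837,812.50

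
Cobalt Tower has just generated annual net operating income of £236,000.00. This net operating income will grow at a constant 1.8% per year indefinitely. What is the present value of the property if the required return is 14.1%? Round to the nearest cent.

£1953235.77

D₁ = D₀ × (1 + g) = £236,000.00 × 1.018 = £240,248.0000
Growing perpetuity: P = D₁ / (r − g) = £240,248.0000 / (0.141 − 0.018) = £1,953,235.77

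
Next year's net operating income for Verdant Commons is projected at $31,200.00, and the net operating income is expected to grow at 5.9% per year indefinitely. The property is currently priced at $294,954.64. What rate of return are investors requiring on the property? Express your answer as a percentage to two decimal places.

16.48%

P = D₁/(r − g) ⇒ r = D₁/P + g = $31,200.0000/$294,954.64 + 0.059 = 0.105779 + 0.059 = 0.164779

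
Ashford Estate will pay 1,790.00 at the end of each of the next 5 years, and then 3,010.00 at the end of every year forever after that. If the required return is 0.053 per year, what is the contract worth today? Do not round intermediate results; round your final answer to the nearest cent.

51554.01

PV of 5-year annuity: 1,790.00 × [1 − (1+0.053)^−5] / 0.053 = 7685.91411
Perpetuity value at year 5: 3,010.00 / 0.053 = 56792.45283
PV of perpetuity: 56792.45283 / (1+0.053)^5 = 43868.09447
Total PV = 7685.91411 + 43868.09447 = 51554.00858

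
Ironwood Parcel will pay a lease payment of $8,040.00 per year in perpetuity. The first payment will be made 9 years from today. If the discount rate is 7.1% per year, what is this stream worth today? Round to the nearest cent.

Value at end of year 8: C / r = $8,040.00 / 0.071 = $113,239.4366
Discount to today: PV = $113,239.4366 / (1 + 0.071)^8 = $113,239.4366 / 1.731075 = $65,415.69

$65415.69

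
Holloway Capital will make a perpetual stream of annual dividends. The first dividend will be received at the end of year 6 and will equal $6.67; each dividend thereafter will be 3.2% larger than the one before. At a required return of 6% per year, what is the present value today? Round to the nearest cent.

Value at end of year 5: C₁ / (r − g) = $6.67 / (0.06 − 0.032) = $238.2143
Discount to today: PV = $238.2143 / (1 + 0.06)^5 = $238.2143 / 1.338226 = $178.01

$178.01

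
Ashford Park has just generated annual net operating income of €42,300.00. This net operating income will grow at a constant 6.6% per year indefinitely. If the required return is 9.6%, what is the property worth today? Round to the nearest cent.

€1503060.00

D₁ = D₀ × (1 + g) = €42,300.00 × 1.066 = €45,091.8000
Growing perpetuity: P = D₁ / (r − g) = €45,091.8000 / (0.096 − 0.066) = €1,503,060.00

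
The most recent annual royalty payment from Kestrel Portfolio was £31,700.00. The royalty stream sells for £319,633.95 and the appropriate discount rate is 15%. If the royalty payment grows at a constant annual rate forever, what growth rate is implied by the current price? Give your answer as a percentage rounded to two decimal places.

4.62%

P = D₀(1+g)/(r−g) ⇒ P(r−g) = D₀(1+g) ⇒ g(P+D₀) = P·r − D₀
g = (P·r − D₀)/(P + D₀) = (£319,633.95×0.15 − £31,700.00) / (£319,633.95 + £31,700.00) = 0.046238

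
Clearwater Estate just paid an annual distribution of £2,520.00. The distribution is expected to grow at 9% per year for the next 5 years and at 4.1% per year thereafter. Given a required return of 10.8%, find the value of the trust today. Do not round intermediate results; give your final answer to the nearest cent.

D_1 = 2746.80000
D_2 = 2994.01200
D_3 = 3263.47308
D_4 = 3557.18566
D_5 = 3877.33237
Terminal value at year 5: TV = D_5×(1+g_2)/(r−g_2) = 4036.30299/0.067 = 60243.32826
P_0 = D_1/(1+r)^1 + D_2/(1+r)^2 + D_3/(1+r)^3 + D_4/(1+r)^4 + D_5/(1+r)^5 + TV/(1+r)^5
    = 2479.06137 + 2438.78781 + 2399.16852 + 2360.19285 + 2321.85037 + 36075.31694 = 48074.37787

£48074.38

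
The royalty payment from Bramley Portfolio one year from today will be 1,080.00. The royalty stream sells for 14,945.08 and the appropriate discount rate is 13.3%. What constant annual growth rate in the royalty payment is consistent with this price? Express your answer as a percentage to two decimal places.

P = D₁/(r−g) ⇒ g = r − D₁/P = 0.133 − 1,080.00/14,945.08 = 0.060735

6.07%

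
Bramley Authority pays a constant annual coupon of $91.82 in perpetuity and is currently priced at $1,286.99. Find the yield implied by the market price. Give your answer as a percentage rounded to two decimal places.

P = C/r ⇒ r = C/P = $91.82/$1,286.99 = 0.071345

7.13%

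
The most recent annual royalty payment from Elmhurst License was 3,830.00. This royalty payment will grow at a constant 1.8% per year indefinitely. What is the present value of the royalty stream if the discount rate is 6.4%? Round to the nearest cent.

84759.57

D₁ = D₀ × (1 + g) = 3,830.00 × 1.018 = 3,898.9400
Growing perpetuity: P = D₁ / (r − g) = 3,898.9400 / (0.064 − 0.018) = 84,759.57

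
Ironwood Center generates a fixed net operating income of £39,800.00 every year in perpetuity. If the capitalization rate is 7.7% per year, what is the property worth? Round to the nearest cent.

£516883.12

Level perpetuity: PV = C / r = £39,800.00 / 0.077 = £516,883.12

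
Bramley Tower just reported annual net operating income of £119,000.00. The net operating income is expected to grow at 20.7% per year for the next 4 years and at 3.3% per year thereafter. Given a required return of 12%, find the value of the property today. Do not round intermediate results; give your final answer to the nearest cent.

D_1 = 143633.00000
D_2 = 173365.03100
D_3 = 209251.59242
D_4 = 252566.67205
Terminal value at year 4: TV = D_4×(1+g_2)/(r−g_2) = 260901.37222/0.087 = 2998866.34741
P_0 = D_1/(1+r)^1 + D_2/(1+r)^2 + D_3/(1+r)^3 + D_4/(1+r)^4 + TV/(1+r)^4
    = 128243.75000 + 138205.54129 + 148941.15031 + 160510.68609 + 1905833.77850 = 2481734.90619

£2481734.91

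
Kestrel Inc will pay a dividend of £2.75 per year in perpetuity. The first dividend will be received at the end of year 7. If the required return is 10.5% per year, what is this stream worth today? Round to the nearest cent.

Value at end of year 6: C / r = £2.75 / 0.105 = £26.1905
Discount to today: PV = £26.1905 / (1 + 0.105)^6 = £26.1905 / 1.820429 = £14.39

£14.39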